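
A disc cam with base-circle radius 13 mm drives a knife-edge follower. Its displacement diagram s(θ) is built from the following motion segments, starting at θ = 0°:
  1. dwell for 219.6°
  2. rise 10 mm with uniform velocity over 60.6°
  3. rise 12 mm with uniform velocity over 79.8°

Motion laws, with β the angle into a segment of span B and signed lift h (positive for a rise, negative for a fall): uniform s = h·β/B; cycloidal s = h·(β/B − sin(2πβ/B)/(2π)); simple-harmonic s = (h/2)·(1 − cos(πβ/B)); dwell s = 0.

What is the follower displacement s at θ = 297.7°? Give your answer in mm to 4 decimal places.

seg 1 [0°–219.6°] dwell: s stays 0.0000
seg 2 [219.6°–280.2°] uniform, h=10: full span → s += 10 → s = 10.0000
seg 3 [280.2°–360°] uniform, h=12: θ=297.7° here. β=17.5, B=79.8. 12·17.5/79.8 = 2.6316 → s = 12.6316

12.6316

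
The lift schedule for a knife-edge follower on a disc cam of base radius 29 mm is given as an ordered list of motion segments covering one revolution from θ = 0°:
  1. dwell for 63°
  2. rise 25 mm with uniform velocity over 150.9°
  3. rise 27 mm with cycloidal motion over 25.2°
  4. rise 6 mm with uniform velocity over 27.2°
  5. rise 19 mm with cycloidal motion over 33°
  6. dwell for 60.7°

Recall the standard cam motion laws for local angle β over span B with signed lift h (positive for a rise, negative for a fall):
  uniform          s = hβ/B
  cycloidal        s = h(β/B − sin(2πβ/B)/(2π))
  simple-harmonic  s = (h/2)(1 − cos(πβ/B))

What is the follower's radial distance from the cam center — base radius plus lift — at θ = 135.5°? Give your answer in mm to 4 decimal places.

seg 1 [0°–63°] dwell: s stays 0.0000
seg 2 [63°–213.9°] uniform, h=25: θ=135.5° here. β=72.5, B=150.9. 25·72.5/150.9 = 12.0113 → s = 12.0113
radial distance = base radius + s = 29 + 12.0113 = 41.0113

41.0113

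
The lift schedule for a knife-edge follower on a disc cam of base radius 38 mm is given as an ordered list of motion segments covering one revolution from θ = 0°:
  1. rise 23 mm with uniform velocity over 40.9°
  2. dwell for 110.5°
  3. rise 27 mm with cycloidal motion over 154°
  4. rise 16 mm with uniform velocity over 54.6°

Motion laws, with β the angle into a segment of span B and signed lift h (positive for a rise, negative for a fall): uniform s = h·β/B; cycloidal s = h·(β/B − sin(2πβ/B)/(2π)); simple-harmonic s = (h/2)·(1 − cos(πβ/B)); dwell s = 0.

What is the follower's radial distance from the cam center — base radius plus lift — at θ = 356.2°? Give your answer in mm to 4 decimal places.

seg 1 [0°–40.9°] uniform, h=23: full span → s += 23 → s = 23.0000
seg 2 [40.9°–151.4°] dwell: s stays 23.0000
seg 3 [151.4°–305.4°] cycloidal, h=27: full span → s += 27 → s = 50.0000
seg 4 [305.4°–360°] uniform, h=16: θ=356.2° here. β=50.8, B=54.6. 16·50.8/54.6 = 14.8864 → s = 64.8864
radial distance = base radius + s = 38 + 64.8864 = 102.8864

102.8864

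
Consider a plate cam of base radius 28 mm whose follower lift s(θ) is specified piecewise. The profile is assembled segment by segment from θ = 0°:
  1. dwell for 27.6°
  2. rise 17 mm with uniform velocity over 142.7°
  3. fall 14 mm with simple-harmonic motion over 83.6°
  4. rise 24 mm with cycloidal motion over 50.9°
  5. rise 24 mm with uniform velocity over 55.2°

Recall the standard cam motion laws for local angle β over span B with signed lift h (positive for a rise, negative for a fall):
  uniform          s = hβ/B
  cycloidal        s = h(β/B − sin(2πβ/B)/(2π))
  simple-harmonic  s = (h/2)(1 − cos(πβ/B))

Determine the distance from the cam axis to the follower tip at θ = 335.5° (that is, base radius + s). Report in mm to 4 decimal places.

seg 1 [0°–27.6°] dwell: s stays 0.0000
seg 2 [27.6°–170.3°] uniform, h=17: full span → s += 17 → s = 17.0000
seg 3 [170.3°–253.9°] simple-harmonic, h=-14: full span → s += -14 → s = 3.0000
seg 4 [253.9°–304.8°] cycloidal, h=24: full span → s += 24 → s = 27.0000
seg 5 [304.8°–360°] uniform, h=24: θ=335.5° here. β=30.7, B=55.2. 24·30.7/55.2 = 13.3478 → s = 40.3478
radial distance = base radius + s = 28 + 40.3478 = 68.3478

68.3478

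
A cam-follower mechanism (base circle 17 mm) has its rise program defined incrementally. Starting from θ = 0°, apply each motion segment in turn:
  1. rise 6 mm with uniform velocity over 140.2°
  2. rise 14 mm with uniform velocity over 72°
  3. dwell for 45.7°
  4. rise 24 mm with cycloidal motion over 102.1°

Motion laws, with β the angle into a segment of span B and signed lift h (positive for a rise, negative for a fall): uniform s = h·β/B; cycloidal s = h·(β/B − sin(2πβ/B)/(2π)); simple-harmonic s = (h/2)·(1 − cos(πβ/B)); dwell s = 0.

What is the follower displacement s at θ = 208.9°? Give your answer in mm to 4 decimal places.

seg 1 [0°–140.2°] uniform, h=6: full span → s += 6 → s = 6.0000
seg 2 [140.2°–212.2°] uniform, h=14: θ=208.9° here. β=68.7, B=72. 14·68.7/72 = 13.3583 → s = 19.3583

19.3583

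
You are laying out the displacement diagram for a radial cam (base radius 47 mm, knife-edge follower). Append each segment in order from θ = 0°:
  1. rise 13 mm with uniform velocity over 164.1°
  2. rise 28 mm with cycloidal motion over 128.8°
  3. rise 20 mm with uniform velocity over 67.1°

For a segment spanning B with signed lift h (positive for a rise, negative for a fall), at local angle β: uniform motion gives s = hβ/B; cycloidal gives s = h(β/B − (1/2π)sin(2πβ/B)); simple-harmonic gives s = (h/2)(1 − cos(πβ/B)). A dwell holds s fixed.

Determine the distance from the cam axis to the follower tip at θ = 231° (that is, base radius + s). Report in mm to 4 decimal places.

seg 1 [0°–164.1°] uniform, h=13: full span → s += 13 → s = 13.0000
seg 2 [164.1°–292.9°] cycloidal, h=28: θ=231° here. β=66.9, B=128.8. 28·(0.5194 − sin(2π·0.5194)/(2π)) = 15.0856 → s = 28.0856
radial distance = base radius + s = 47 + 28.0856 = 75.0856

75.0856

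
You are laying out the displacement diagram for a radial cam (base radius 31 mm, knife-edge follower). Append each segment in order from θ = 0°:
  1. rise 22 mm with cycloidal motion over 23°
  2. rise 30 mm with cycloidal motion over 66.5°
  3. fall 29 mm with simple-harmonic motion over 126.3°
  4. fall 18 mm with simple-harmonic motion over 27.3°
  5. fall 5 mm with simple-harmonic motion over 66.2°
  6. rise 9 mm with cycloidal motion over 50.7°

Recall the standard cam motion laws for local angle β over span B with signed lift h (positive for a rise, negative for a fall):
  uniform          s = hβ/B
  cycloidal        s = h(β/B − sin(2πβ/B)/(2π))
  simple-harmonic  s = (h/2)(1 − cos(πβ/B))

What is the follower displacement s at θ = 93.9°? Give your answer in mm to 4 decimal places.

seg 1 [0°–23°] cycloidal, h=22: full span → s += 22 → s = 22.0000
seg 2 [23°–89.5°] cycloidal, h=30: full span → s += 30 → s = 52.0000
seg 3 [89.5°–215.8°] simple-harmonic, h=-29: θ=93.9° here. β=4.4, B=126.3. -29/2·(1 − cos(π·0.0348)) = -0.0868 → s = 51.9132

51.9132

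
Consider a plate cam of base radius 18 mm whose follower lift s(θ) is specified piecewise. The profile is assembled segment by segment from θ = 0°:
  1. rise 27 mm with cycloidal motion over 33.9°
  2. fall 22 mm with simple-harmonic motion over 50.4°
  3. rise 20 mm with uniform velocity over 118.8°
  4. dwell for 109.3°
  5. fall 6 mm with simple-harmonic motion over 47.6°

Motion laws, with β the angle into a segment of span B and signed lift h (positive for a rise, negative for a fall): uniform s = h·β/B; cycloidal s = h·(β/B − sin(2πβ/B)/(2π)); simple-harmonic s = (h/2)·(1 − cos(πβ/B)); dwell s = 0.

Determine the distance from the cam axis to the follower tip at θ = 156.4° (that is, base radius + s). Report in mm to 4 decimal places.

seg 1 [0°–33.9°] cycloidal, h=27: full span → s += 27 → s = 27.0000
seg 2 [33.9°–84.3°] simple-harmonic, h=-22: full span → s += -22 → s = 5.0000
seg 3 [84.3°–203.1°] uniform, h=20: θ=156.4° here. β=72.1, B=118.8. 20·72.1/118.8 = 12.1380 → s = 17.1380
radial distance = base radius + s = 18 + 17.1380 = 35.1380

35.1380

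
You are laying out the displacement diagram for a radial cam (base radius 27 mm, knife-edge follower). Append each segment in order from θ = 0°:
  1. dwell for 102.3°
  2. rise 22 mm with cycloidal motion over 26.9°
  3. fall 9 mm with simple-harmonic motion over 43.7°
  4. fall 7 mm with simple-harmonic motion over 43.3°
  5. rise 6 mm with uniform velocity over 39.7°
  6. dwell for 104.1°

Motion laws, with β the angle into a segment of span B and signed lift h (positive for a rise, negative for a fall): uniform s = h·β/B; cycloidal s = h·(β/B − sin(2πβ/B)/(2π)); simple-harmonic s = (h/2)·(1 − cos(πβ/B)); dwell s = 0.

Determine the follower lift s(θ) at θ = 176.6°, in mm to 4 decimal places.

seg 1 [0°–102.3°] dwell: s stays 0.0000
seg 2 [102.3°–129.2°] cycloidal, h=22: full span → s += 22 → s = 22.0000
seg 3 [129.2°–172.9°] simple-harmonic, h=-9: full span → s += -9 → s = 13.0000
seg 4 [172.9°–216.2°] simple-harmonic, h=-7: θ=176.6° here. β=3.7, B=43.3. -7/2·(1 − cos(π·0.0855)) = -0.1254 → s = 12.8746

12.8746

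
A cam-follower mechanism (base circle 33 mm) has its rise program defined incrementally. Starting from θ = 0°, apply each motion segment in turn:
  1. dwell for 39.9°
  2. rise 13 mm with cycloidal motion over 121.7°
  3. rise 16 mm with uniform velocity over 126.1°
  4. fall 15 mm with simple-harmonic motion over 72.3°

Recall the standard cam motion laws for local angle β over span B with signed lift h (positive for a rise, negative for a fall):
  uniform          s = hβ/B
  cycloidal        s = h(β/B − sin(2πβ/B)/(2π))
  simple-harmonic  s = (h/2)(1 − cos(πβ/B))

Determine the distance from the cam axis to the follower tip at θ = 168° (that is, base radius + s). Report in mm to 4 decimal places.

seg 1 [0°–39.9°] dwell: s stays 0.0000
seg 2 [39.9°–161.6°] cycloidal, h=13: full span → s += 13 → s = 13.0000
seg 3 [161.6°–287.7°] uniform, h=16: θ=168° here. β=6.4, B=126.1. 16·6.4/126.1 = 0.8121 → s = 13.8121
radial distance = base radius + s = 33 + 13.8121 = 46.8121

46.8121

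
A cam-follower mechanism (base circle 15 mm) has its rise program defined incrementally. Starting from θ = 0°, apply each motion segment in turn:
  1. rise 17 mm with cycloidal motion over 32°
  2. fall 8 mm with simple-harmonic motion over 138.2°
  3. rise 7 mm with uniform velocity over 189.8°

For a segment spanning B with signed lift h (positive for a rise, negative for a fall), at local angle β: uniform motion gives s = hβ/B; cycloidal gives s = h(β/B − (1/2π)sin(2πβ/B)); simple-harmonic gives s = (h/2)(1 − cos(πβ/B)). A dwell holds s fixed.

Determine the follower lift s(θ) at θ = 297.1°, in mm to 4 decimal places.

seg 1 [0°–32°] cycloidal, h=17: full span → s += 17 → s = 17.0000
seg 2 [32°–170.2°] simple-harmonic, h=-8: full span → s += -8 → s = 9.0000
seg 3 [170.2°–360°] uniform, h=7: θ=297.1° here. β=126.9, B=189.8. 7·126.9/189.8 = 4.6802 → s = 13.6802

13.6802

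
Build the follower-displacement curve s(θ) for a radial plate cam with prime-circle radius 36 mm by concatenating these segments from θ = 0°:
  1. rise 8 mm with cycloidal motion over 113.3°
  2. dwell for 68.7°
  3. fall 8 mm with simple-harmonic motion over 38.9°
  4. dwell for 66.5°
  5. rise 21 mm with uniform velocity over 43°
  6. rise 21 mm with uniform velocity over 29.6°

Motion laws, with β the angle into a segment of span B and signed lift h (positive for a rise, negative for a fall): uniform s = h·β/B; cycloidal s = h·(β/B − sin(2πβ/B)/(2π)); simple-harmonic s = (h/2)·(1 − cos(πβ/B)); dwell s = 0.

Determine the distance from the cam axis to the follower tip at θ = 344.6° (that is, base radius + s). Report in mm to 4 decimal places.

seg 1 [0°–113.3°] cycloidal, h=8: full span → s += 8 → s = 8.0000
seg 2 [113.3°–182°] dwell: s stays 8.0000
seg 3 [182°–220.9°] simple-harmonic, h=-8: full span → s += -8 → s = 0.0000
seg 4 [220.9°–287.4°] dwell: s stays 0.0000
seg 5 [287.4°–330.4°] uniform, h=21: full span → s += 21 → s = 21.0000
seg 6 [330.4°–360°] uniform, h=21: θ=344.6° here. β=14.2, B=29.6. 21·14.2/29.6 = 10.0743 → s = 31.0743
radial distance = base radius + s = 36 + 31.0743 = 67.0743

67.0743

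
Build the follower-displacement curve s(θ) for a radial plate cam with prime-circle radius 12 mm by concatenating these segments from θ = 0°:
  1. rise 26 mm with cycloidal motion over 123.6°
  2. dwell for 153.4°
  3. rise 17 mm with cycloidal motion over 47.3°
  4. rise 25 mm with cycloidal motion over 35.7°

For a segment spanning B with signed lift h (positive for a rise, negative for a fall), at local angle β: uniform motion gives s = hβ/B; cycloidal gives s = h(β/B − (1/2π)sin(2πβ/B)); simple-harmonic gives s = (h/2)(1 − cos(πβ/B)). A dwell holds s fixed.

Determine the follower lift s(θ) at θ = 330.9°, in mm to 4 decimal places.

seg 1 [0°–123.6°] cycloidal, h=26: full span → s += 26 → s = 26.0000
seg 2 [123.6°–277°] dwell: s stays 26.0000
seg 3 [277°–324.3°] cycloidal, h=17: full span → s += 17 → s = 43.0000
seg 4 [324.3°–360°] cycloidal, h=25: θ=330.9° here. β=6.6, B=35.7. 25·(0.1849 − sin(2π·0.1849)/(2π)) = 0.9715 → s = 43.9715

43.9715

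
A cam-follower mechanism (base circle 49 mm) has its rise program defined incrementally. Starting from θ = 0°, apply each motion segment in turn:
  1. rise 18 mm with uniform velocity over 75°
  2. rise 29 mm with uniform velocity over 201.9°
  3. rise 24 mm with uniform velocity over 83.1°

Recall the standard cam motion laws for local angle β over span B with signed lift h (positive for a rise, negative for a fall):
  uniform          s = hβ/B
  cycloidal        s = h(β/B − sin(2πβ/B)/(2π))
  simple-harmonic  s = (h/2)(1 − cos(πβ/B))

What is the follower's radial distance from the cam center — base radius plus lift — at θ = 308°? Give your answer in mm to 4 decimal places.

seg 1 [0°–75°] uniform, h=18: full span → s += 18 → s = 18.0000
seg 2 [75°–276.9°] uniform, h=29: full span → s += 29 → s = 47.0000
seg 3 [276.9°–360°] uniform, h=24: θ=308° here. β=31.1, B=83.1. 24·31.1/83.1 = 8.9819 → s = 55.9819
radial distance = base radius + s = 49 + 55.9819 = 104.9819

104.9819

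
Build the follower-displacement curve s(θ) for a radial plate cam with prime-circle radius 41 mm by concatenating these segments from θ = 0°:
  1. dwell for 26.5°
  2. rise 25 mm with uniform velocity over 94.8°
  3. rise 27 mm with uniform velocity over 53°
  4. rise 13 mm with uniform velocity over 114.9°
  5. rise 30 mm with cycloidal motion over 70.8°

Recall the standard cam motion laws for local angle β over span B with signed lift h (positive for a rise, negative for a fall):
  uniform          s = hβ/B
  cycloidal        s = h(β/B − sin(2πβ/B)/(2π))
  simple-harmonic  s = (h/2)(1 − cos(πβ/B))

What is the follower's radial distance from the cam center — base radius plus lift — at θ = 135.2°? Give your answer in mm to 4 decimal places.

seg 1 [0°–26.5°] dwell: s stays 0.0000
seg 2 [26.5°–121.3°] uniform, h=25: full span → s += 25 → s = 25.0000
seg 3 [121.3°–174.3°] uniform, h=27: θ=135.2° here. β=13.9, B=53. 27·13.9/53 = 7.0811 → s = 32.0811
radial distance = base radius + s = 41 + 32.0811 = 73.0811

73.0811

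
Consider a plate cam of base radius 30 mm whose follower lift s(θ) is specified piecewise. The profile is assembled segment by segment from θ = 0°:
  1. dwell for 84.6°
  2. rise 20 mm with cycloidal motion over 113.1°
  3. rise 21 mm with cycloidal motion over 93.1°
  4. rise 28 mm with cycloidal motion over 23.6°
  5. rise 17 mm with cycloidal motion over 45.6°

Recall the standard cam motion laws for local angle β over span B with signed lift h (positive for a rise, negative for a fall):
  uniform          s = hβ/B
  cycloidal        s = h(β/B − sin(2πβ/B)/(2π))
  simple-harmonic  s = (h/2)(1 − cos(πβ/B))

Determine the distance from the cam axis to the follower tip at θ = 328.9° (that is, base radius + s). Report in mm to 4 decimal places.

seg 1 [0°–84.6°] dwell: s stays 0.0000
seg 2 [84.6°–197.7°] cycloidal, h=20: full span → s += 20 → s = 20.0000
seg 3 [197.7°–290.8°] cycloidal, h=21: full span → s += 21 → s = 41.0000
seg 4 [290.8°–314.4°] cycloidal, h=28: full span → s += 28 → s = 69.0000
seg 5 [314.4°–360°] cycloidal, h=17: θ=328.9° here. β=14.5, B=45.6. 17·(0.3180 − sin(2π·0.3180)/(2π)) = 2.9432 → s = 71.9432
radial distance = base radius + s = 30 + 71.9432 = 101.9432

101.9432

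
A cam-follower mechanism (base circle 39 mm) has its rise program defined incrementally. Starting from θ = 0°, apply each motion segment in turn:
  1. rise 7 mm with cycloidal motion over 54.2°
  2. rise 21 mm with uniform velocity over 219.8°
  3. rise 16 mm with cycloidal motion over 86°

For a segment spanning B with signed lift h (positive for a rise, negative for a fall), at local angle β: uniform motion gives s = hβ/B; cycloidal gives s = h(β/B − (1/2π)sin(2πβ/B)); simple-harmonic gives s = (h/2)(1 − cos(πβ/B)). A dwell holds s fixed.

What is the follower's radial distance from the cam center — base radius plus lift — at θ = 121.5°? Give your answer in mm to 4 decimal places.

seg 1 [0°–54.2°] cycloidal, h=7: full span → s += 7 → s = 7.0000
seg 2 [54.2°–274°] uniform, h=21: θ=121.5° here. β=67.3, B=219.8. 21·67.3/219.8 = 6.4299 → s = 13.4299
radial distance = base radius + s = 39 + 13.4299 = 52.4299

52.4299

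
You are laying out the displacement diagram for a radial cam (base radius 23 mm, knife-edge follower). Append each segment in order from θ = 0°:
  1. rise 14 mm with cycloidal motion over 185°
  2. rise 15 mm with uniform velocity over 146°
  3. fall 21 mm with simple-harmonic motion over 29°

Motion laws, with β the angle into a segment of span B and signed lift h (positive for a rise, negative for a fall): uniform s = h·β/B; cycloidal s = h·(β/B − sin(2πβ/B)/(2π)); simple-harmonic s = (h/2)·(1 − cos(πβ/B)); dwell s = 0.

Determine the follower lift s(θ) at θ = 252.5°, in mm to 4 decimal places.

seg 1 [0°–185°] cycloidal, h=14: full span → s += 14 → s = 14.0000
seg 2 [185°–331°] uniform, h=15: θ=252.5° here. β=67.5, B=146. 15·67.5/146 = 6.9349 → s = 20.9349

20.9349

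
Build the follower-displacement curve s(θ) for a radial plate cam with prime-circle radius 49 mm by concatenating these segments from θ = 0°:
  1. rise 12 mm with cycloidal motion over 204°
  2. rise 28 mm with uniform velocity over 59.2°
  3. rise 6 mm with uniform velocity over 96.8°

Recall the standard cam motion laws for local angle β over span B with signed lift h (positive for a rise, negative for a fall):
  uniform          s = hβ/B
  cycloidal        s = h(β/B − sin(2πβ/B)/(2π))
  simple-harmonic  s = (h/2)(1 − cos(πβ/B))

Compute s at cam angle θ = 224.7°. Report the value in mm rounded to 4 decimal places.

seg 1 [0°–204°] cycloidal, h=12: full span → s += 12 → s = 12.0000
seg 2 [204°–263.2°] uniform, h=28: θ=224.7° here. β=20.7, B=59.2. 28·20.7/59.2 = 9.7905 → s = 21.7905

21.7905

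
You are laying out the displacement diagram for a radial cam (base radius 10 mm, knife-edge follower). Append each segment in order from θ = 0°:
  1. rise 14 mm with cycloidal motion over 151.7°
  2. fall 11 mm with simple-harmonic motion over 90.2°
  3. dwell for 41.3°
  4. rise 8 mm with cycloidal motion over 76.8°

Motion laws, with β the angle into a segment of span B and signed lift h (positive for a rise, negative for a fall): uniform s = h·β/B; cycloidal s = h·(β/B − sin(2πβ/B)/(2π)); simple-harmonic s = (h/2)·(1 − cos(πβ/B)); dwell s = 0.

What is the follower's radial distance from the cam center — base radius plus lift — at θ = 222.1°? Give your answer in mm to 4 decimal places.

seg 1 [0°–151.7°] cycloidal, h=14: full span → s += 14 → s = 14.0000
seg 2 [151.7°–241.9°] simple-harmonic, h=-11: θ=222.1° here. β=70.4, B=90.2. -11/2·(1 − cos(π·0.7805)) = -9.7432 → s = 4.2568
radial distance = base radius + s = 10 + 4.2568 = 14.2568

14.2568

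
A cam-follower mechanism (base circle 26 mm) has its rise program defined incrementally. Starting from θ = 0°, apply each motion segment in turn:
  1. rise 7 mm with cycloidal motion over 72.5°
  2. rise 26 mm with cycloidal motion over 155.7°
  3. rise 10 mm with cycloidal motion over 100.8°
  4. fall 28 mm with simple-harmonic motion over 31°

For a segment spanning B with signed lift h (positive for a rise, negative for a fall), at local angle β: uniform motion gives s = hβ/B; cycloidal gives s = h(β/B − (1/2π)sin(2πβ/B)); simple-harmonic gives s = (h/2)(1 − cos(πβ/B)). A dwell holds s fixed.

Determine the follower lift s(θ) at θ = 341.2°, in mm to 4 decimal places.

seg 1 [0°–72.5°] cycloidal, h=7: full span → s += 7 → s = 7.0000
seg 2 [72.5°–228.2°] cycloidal, h=26: full span → s += 26 → s = 33.0000
seg 3 [228.2°–329°] cycloidal, h=10: full span → s += 10 → s = 43.0000
seg 4 [329°–360°] simple-harmonic, h=-28: θ=341.2° here. β=12.2, B=31. -28/2·(1 − cos(π·0.3935)) = -9.4048 → s = 33.5952

33.5952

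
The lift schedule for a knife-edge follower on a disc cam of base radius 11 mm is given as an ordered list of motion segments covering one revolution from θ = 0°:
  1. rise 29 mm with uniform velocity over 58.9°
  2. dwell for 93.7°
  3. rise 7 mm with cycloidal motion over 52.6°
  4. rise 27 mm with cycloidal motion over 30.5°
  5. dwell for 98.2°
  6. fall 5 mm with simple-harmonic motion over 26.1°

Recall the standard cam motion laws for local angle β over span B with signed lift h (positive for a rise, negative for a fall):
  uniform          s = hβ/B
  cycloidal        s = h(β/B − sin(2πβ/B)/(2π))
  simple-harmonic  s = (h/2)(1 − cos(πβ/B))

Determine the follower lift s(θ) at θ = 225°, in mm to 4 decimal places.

seg 1 [0°–58.9°] uniform, h=29: full span → s += 29 → s = 29.0000
seg 2 [58.9°–152.6°] dwell: s stays 29.0000
seg 3 [152.6°–205.2°] cycloidal, h=7: full span → s += 7 → s = 36.0000
seg 4 [205.2°–235.7°] cycloidal, h=27: θ=225° here. β=19.8, B=30.5. 27·(0.6492 − sin(2π·0.6492)/(2π)) = 20.9913 → s = 56.9913

56.9913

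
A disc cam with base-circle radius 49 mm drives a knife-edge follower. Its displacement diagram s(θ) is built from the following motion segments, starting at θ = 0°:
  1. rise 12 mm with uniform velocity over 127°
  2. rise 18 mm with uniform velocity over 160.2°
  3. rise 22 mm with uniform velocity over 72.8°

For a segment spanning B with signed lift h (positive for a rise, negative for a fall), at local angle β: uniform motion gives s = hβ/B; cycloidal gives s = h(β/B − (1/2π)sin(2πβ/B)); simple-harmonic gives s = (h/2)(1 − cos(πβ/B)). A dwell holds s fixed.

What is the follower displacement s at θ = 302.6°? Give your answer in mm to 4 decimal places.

seg 1 [0°–127°] uniform, h=12: full span → s += 12 → s = 12.0000
seg 2 [127°–287.2°] uniform, h=18: full span → s += 18 → s = 30.0000
seg 3 [287.2°–360°] uniform, h=22: θ=302.6° here. β=15.4, B=72.8. 22·15.4/72.8 = 4.6538 → s = 34.6538

34.6538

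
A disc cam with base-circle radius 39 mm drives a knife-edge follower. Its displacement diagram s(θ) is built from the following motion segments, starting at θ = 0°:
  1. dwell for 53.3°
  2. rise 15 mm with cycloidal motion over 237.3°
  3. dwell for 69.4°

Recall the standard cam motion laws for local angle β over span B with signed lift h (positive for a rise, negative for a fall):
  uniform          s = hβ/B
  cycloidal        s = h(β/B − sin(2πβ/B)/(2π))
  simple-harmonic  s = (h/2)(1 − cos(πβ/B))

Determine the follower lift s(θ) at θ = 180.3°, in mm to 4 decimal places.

seg 1 [0°–53.3°] dwell: s stays 0.0000
seg 2 [53.3°–290.6°] cycloidal, h=15: θ=180.3° here. β=127, B=237.3. 15·(0.5352 − sin(2π·0.5352)/(2π)) = 8.5513 → s = 8.5513

8.5513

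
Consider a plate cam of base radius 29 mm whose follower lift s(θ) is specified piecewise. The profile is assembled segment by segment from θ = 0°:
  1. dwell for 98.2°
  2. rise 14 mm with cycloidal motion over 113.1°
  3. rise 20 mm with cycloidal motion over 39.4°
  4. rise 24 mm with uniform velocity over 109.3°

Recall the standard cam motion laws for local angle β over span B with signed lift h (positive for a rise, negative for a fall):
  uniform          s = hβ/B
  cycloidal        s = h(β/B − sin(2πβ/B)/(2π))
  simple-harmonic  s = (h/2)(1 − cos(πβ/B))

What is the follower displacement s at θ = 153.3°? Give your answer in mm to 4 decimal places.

seg 1 [0°–98.2°] dwell: s stays 0.0000
seg 2 [98.2°–211.3°] cycloidal, h=14: θ=153.3° here. β=55.1, B=113.1. 14·(0.4872 − sin(2π·0.4872)/(2π)) = 6.6412 → s = 6.6412

6.6412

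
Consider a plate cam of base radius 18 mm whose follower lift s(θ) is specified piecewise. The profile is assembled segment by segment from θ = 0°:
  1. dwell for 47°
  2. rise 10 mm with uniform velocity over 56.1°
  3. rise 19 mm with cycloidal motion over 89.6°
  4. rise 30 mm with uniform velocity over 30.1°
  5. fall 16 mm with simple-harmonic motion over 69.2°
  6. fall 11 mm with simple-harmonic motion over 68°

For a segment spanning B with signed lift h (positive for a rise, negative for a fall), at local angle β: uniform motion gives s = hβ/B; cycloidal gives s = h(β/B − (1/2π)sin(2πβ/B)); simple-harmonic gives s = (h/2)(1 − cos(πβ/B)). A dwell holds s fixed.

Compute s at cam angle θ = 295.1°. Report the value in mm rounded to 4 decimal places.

seg 1 [0°–47°] dwell: s stays 0.0000
seg 2 [47°–103.1°] uniform, h=10: full span → s += 10 → s = 10.0000
seg 3 [103.1°–192.7°] cycloidal, h=19: full span → s += 19 → s = 29.0000
seg 4 [192.7°–222.8°] uniform, h=30: full span → s += 30 → s = 59.0000
seg 5 [222.8°–292°] simple-harmonic, h=-16: full span → s += -16 → s = 43.0000
seg 6 [292°–360°] simple-harmonic, h=-11: θ=295.1° here. β=3.1, B=68. -11/2·(1 − cos(π·0.0456)) = -0.0563 → s = 42.9437

42.9437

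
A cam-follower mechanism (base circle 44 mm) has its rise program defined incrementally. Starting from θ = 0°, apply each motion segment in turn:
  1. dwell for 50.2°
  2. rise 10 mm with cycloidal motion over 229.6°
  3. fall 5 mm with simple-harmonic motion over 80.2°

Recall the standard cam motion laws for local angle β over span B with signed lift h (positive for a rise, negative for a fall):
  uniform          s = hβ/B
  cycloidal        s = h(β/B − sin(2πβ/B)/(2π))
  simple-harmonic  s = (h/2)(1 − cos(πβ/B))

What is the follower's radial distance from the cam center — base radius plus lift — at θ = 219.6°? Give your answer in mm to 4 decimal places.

seg 1 [0°–50.2°] dwell: s stays 0.0000
seg 2 [50.2°–279.8°] cycloidal, h=10: θ=219.6° here. β=169.4, B=229.6. 10·(0.7378 − sin(2π·0.7378)/(2π)) = 8.9649 → s = 8.9649
radial distance = base radius + s = 44 + 8.9649 = 52.9649

52.9649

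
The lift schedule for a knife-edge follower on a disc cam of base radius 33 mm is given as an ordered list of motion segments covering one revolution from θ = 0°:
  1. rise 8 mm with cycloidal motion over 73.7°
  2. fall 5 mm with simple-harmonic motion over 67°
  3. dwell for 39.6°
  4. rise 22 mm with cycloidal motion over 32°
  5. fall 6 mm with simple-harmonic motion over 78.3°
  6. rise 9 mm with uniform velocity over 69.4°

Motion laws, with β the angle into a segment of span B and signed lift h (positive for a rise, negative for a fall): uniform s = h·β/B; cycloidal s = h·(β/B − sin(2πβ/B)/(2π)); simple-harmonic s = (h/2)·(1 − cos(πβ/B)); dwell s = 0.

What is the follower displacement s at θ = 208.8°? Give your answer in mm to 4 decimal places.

seg 1 [0°–73.7°] cycloidal, h=8: full span → s += 8 → s = 8.0000
seg 2 [73.7°–140.7°] simple-harmonic, h=-5: full span → s += -5 → s = 3.0000
seg 3 [140.7°–180.3°] dwell: s stays 3.0000
seg 4 [180.3°–212.3°] cycloidal, h=22: θ=208.8° here. β=28.5, B=32. 22·(0.8906 − sin(2π·0.8906)/(2π)) = 21.8150 → s = 24.8150

24.8150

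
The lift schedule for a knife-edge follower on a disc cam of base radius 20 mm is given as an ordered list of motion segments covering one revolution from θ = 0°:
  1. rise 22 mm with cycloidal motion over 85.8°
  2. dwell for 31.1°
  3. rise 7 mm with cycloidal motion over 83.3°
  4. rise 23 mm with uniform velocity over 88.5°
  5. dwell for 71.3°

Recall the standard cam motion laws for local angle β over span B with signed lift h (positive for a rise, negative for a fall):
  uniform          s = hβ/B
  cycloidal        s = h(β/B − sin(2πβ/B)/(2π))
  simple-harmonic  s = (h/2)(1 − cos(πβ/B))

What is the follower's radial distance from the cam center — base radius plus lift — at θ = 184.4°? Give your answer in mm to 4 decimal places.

seg 1 [0°–85.8°] cycloidal, h=22: full span → s += 22 → s = 22.0000
seg 2 [85.8°–116.9°] dwell: s stays 22.0000
seg 3 [116.9°–200.2°] cycloidal, h=7: θ=184.4° here. β=67.5, B=83.3. 7·(0.8103 − sin(2π·0.8103)/(2π)) = 6.7073 → s = 28.7073
radial distance = base radius + s = 20 + 28.7073 = 48.7073

48.7073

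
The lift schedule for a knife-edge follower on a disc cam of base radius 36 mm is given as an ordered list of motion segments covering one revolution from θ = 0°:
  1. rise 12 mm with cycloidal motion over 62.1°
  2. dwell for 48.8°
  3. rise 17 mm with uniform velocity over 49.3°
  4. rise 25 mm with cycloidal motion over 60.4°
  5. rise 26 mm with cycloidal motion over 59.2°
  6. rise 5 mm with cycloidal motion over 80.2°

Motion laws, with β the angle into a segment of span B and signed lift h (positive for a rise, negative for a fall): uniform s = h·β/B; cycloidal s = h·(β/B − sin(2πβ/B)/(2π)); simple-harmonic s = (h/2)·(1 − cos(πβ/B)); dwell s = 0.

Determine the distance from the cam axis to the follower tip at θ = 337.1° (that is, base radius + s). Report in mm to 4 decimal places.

seg 1 [0°–62.1°] cycloidal, h=12: full span → s += 12 → s = 12.0000
seg 2 [62.1°–110.9°] dwell: s stays 12.0000
seg 3 [110.9°–160.2°] uniform, h=17: full span → s += 17 → s = 29.0000
seg 4 [160.2°–220.6°] cycloidal, h=25: full span → s += 25 → s = 54.0000
seg 5 [220.6°–279.8°] cycloidal, h=26: full span → s += 26 → s = 80.0000
seg 6 [279.8°–360°] cycloidal, h=5: θ=337.1° here. β=57.3, B=80.2. 5·(0.7145 − sin(2π·0.7145)/(2π)) = 4.3483 → s = 84.3483
radial distance = base radius + s = 36 + 84.3483 = 120.3483

120.3483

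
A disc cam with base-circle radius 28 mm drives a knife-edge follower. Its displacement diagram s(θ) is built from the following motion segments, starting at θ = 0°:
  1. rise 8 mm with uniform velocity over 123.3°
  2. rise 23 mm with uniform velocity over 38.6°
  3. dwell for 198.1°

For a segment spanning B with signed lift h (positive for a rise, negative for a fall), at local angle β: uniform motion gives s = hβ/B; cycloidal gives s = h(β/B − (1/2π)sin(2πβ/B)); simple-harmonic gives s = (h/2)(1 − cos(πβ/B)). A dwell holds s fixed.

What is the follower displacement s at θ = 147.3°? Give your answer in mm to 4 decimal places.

seg 1 [0°–123.3°] uniform, h=8: full span → s += 8 → s = 8.0000
seg 2 [123.3°–161.9°] uniform, h=23: θ=147.3° here. β=24, B=38.6. 23·24/38.6 = 14.3005 → s = 22.3005

22.3005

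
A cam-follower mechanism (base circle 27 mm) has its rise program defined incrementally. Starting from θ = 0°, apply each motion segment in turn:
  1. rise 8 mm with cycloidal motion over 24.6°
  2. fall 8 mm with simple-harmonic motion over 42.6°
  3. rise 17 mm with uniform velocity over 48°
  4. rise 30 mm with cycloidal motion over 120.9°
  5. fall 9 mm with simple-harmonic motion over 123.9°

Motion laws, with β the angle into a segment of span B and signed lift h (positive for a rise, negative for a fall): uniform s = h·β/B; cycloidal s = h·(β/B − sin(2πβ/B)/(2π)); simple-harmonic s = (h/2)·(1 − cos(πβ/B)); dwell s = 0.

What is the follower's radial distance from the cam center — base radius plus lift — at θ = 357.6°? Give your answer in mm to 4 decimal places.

seg 1 [0°–24.6°] cycloidal, h=8: full span → s += 8 → s = 8.0000
seg 2 [24.6°–67.2°] simple-harmonic, h=-8: full span → s += -8 → s = 0.0000
seg 3 [67.2°–115.2°] uniform, h=17: full span → s += 17 → s = 17.0000
seg 4 [115.2°–236.1°] cycloidal, h=30: full span → s += 30 → s = 47.0000
seg 5 [236.1°–360°] simple-harmonic, h=-9: θ=357.6° here. β=121.5, B=123.9. -9/2·(1 − cos(π·0.9806)) = -8.9917 → s = 38.0083
radial distance = base radius + s = 27 + 38.0083 = 65.0083

65.0083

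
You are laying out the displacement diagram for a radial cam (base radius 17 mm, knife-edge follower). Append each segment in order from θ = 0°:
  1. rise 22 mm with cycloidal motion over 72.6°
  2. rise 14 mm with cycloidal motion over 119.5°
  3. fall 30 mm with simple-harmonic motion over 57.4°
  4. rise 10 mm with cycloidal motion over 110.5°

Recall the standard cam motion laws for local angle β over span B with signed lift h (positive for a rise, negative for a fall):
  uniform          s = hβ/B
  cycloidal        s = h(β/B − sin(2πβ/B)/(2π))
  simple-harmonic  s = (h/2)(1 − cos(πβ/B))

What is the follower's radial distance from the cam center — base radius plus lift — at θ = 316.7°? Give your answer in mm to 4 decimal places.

seg 1 [0°–72.6°] cycloidal, h=22: full span → s += 22 → s = 22.0000
seg 2 [72.6°–192.1°] cycloidal, h=14: full span → s += 14 → s = 36.0000
seg 3 [192.1°–249.5°] simple-harmonic, h=-30: full span → s += -30 → s = 6.0000
seg 4 [249.5°–360°] cycloidal, h=10: θ=316.7° here. β=67.2, B=110.5. 10·(0.6081 − sin(2π·0.6081)/(2π)) = 7.0816 → s = 13.0816
radial distance = base radius + s = 17 + 13.0816 = 30.0816

30.0816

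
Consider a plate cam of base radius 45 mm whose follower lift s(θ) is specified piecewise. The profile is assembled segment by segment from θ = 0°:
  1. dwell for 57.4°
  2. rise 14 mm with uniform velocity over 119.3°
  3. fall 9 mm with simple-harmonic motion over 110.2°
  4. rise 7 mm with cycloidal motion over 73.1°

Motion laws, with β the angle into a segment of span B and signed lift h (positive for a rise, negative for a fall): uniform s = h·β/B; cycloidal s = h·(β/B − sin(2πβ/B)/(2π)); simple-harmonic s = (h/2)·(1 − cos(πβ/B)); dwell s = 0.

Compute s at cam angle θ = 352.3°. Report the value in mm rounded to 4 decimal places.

seg 1 [0°–57.4°] dwell: s stays 0.0000
seg 2 [57.4°–176.7°] uniform, h=14: full span → s += 14 → s = 14.0000
seg 3 [176.7°–286.9°] simple-harmonic, h=-9: full span → s += -9 → s = 5.0000
seg 4 [286.9°–360°] cycloidal, h=7: θ=352.3° here. β=65.4, B=73.1. 7·(0.8947 − sin(2π·0.8947)/(2π)) = 6.9473 → s = 11.9473

11.9473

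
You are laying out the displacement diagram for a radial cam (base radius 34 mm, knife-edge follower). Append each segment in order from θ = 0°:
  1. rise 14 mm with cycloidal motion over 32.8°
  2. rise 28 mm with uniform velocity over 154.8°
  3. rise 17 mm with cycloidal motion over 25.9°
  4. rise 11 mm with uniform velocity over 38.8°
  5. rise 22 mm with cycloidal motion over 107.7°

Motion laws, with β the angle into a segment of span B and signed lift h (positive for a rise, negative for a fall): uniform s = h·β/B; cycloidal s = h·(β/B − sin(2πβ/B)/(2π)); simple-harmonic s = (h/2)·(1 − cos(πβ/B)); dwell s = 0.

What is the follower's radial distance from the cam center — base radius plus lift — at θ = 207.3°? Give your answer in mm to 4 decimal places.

seg 1 [0°–32.8°] cycloidal, h=14: full span → s += 14 → s = 14.0000
seg 2 [32.8°–187.6°] uniform, h=28: full span → s += 28 → s = 42.0000
seg 3 [187.6°–213.5°] cycloidal, h=17: θ=207.3° here. β=19.7, B=25.9. 17·(0.7606 − sin(2π·0.7606)/(2π)) = 15.6301 → s = 57.6301
radial distance = base radius + s = 34 + 57.6301 = 91.6301

91.6301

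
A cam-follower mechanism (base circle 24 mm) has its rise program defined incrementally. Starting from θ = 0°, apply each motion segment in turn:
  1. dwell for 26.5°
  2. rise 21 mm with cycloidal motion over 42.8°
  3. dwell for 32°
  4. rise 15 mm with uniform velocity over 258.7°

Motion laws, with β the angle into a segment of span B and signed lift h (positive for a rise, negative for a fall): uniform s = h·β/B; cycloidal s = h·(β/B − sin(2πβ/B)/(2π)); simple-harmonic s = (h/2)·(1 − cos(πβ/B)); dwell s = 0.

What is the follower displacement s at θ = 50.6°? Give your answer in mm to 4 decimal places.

seg 1 [0°–26.5°] dwell: s stays 0.0000
seg 2 [26.5°–69.3°] cycloidal, h=21: θ=50.6° here. β=24.1, B=42.8. 21·(0.5631 − sin(2π·0.5631)/(2π)) = 13.1151 → s = 13.1151

13.1151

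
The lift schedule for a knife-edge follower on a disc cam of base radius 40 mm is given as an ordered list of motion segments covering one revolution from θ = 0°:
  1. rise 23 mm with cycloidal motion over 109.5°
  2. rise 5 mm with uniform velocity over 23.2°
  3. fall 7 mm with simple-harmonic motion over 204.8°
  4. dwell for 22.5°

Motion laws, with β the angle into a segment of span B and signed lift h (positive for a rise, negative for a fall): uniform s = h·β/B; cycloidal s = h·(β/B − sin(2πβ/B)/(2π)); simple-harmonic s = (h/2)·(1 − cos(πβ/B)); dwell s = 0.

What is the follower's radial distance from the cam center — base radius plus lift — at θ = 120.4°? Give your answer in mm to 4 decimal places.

seg 1 [0°–109.5°] cycloidal, h=23: full span → s += 23 → s = 23.0000
seg 2 [109.5°–132.7°] uniform, h=5: θ=120.4° here. β=10.9, B=23.2. 5·10.9/23.2 = 2.3491 → s = 25.3491
radial distance = base radius + s = 40 + 25.3491 = 65.3491

65.3491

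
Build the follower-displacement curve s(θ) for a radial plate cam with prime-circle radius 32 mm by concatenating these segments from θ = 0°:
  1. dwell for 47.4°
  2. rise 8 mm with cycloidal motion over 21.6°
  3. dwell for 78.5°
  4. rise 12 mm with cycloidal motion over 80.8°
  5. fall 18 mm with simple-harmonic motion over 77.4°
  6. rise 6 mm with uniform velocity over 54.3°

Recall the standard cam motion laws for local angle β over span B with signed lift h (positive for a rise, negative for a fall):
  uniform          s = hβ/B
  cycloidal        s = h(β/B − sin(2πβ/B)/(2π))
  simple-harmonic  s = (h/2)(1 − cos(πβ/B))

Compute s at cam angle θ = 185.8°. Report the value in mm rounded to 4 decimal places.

seg 1 [0°–47.4°] dwell: s stays 0.0000
seg 2 [47.4°–69°] cycloidal, h=8: full span → s += 8 → s = 8.0000
seg 3 [69°–147.5°] dwell: s stays 8.0000
seg 4 [147.5°–228.3°] cycloidal, h=12: θ=185.8° here. β=38.3, B=80.8. 12·(0.4740 − sin(2π·0.4740)/(2π)) = 5.3776 → s = 13.3776

13.3776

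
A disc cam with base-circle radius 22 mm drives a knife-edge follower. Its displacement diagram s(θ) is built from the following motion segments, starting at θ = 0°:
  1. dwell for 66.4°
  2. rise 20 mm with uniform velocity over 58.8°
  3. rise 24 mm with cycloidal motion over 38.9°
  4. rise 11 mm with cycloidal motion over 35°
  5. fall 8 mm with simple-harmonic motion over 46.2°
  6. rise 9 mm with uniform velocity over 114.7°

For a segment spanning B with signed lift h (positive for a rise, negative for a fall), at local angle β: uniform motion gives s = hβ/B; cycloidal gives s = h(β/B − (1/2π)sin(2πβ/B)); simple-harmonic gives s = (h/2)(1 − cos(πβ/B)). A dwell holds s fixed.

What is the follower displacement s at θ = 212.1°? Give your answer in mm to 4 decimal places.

seg 1 [0°–66.4°] dwell: s stays 0.0000
seg 2 [66.4°–125.2°] uniform, h=20: full span → s += 20 → s = 20.0000
seg 3 [125.2°–164.1°] cycloidal, h=24: full span → s += 24 → s = 44.0000
seg 4 [164.1°–199.1°] cycloidal, h=11: full span → s += 11 → s = 55.0000
seg 5 [199.1°–245.3°] simple-harmonic, h=-8: θ=212.1° here. β=13, B=46.2. -8/2·(1 − cos(π·0.2814)) = -1.4637 → s = 53.5363

53.5363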